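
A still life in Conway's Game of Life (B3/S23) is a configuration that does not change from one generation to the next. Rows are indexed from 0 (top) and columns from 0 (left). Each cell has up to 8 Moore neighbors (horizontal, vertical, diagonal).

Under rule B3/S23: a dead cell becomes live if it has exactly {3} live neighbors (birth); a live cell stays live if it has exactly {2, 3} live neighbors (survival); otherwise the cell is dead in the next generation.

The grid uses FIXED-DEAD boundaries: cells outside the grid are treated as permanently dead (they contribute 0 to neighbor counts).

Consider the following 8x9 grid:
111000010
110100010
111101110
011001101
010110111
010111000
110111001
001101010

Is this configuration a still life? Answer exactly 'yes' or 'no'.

Answer: no

Derivation:
Compute generation 1 and compare to generation 0 (given above):
Generation 1:
101000000
000110011
000101001
000000001
110000001
010000001
110000000
011101100
Cell (0,1) differs: gen0=1 vs gen1=0 -> NOT a still life.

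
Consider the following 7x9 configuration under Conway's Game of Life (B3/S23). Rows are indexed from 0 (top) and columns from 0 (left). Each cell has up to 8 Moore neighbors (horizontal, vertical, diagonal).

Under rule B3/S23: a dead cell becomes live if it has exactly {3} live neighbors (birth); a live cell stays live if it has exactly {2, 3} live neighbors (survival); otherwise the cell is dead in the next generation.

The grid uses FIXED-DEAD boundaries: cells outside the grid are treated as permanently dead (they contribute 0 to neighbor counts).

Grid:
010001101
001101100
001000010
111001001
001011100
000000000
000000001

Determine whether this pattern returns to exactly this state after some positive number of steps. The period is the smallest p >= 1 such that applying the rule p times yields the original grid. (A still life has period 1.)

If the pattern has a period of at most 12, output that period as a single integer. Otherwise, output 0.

Simulating and comparing each generation to the original:
Gen 0 (original, given above): 20 live cells
Gen 1: 23 live cells, differs from original
Gen 2: 13 live cells, differs from original
Gen 3: 9 live cells, differs from original
Gen 4: 11 live cells, differs from original
Gen 5: 9 live cells, differs from original
Gen 6: 10 live cells, differs from original
Gen 7: 9 live cells, differs from original
Gen 8: 11 live cells, differs from original
Gen 9: 12 live cells, differs from original
Gen 10: 15 live cells, differs from original
Gen 11: 17 live cells, differs from original
Gen 12: 22 live cells, differs from original
No period found within 12 steps.

Answer: 0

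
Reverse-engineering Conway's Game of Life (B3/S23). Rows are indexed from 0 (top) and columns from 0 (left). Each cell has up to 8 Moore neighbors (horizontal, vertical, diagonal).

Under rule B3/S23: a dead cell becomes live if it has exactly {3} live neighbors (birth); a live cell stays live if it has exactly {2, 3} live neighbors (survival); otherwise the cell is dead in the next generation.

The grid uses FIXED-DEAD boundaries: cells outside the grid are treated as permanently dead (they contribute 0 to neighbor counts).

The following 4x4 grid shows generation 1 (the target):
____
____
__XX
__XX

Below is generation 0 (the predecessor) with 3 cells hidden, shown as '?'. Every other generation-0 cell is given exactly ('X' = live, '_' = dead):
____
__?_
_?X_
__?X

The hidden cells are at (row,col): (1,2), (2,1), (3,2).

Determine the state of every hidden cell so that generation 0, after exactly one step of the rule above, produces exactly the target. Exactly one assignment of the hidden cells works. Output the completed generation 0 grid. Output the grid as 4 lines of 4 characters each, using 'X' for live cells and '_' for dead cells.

Hidden generation-0 cells (in order): (1,2), (2,1), (3,2).
A hidden cell only influences target cells in its own 3x3 neighborhood. Try each of the 2^3 = 8 assignments, step the completed generation 0 forward once under B3/S23, and compare with the target:
  (1,2)=_ (2,1)=_ (3,2)=_ -> step gives (2,2)='_' but target has 'X' -> reject
  (1,2)=_ (2,1)=_ (3,2)=X -> step reproduces the target at every cell -> ACCEPT
  (1,2)=_ (2,1)=X (3,2)=_ -> step gives (2,3)='_' but target has 'X' -> reject
  (1,2)=_ (2,1)=X (3,2)=X -> step gives (2,1)='X' but target has '_' -> reject
  (1,2)=X (2,1)=_ (3,2)=_ -> step gives (3,2)='_' but target has 'X' -> reject
  (1,2)=X (2,1)=_ (3,2)=X -> step gives (2,1)='X' but target has '_' -> reject
  (1,2)=X (2,1)=X (3,2)=_ -> step gives (1,1)='X' but target has '_' -> reject
  (1,2)=X (2,1)=X (3,2)=X -> step gives (1,1)='X' but target has '_' -> reject
Unique solution: (1,2)=dead, (2,1)=dead, (3,2)=live.
Check: live-neighbor counts of every cell in the completed generation 0:
0000
0111
0223
0222
Applying B3/S23 to generation 0 with these counts gives:
____
____
__XX
__XX
which matches the target exactly.

Answer: ____
____
__X_
__XX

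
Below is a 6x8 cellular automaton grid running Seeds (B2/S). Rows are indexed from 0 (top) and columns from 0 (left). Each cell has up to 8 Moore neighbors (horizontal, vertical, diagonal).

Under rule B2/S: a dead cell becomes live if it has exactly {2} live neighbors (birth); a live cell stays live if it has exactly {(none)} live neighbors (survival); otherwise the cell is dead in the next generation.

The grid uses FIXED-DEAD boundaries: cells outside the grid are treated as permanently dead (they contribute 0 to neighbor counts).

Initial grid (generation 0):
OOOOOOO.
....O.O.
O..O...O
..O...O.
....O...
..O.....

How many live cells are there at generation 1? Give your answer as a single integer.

Answer: 12

Derivation:
Simulating step by step:
Generation 0 (given above): 16 live cells
Generation 1: 12 live cells
.......O
........
.OO.O...
.O..OO.O
.OO..O..
...O....
Population at generation 1: 12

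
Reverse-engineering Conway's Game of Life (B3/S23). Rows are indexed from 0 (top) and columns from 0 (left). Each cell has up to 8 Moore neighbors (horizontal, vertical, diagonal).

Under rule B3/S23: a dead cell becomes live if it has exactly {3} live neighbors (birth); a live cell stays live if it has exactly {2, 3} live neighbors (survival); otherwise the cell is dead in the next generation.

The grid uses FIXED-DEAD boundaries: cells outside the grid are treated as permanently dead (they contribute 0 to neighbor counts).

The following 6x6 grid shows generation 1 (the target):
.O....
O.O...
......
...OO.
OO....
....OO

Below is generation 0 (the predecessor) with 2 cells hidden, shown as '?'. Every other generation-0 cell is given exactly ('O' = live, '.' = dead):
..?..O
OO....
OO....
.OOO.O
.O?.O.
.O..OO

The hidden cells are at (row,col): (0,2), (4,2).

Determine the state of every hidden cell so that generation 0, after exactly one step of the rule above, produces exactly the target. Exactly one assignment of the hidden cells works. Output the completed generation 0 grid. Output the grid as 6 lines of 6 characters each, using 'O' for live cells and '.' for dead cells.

Answer: ..O..O
OO....
OO....
.OOO.O
.O..O.
.O..OO

Derivation:
Hidden generation-0 cells (in order): (0,2), (4,2).
A hidden cell only influences target cells in its own 3x3 neighborhood. Try each of the 2^2 = 4 assignments, step the completed generation 0 forward once under B3/S23, and compare with the target:
  (0,2)=. (4,2)=. -> step gives (0,1)='.' but target has 'O' -> reject
  (0,2)=. (4,2)=O -> step gives (0,1)='.' but target has 'O' -> reject
  (0,2)=O (4,2)=. -> step reproduces the target at every cell -> ACCEPT
  (0,2)=O (4,2)=O -> step gives (4,1)='.' but target has 'O' -> reject
Unique solution: (0,2)=live, (4,2)=dead.
Check: live-neighbor counts of every cell in the completed generation 0:
231110
343111
455221
444231
335444
212222
Applying B3/S23 to generation 0 with these counts gives:
.O....
O.O...
......
...OO.
OO....
....OO
which matches the target exactly.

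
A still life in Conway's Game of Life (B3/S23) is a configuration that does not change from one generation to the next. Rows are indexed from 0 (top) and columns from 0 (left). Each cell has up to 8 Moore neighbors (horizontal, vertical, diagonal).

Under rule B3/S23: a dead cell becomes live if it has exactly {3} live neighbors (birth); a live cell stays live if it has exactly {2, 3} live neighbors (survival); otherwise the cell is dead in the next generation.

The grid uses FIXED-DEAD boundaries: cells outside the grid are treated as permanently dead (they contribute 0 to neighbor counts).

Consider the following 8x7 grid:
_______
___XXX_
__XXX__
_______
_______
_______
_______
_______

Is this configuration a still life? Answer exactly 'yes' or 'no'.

Compute generation 1 and compare to generation 0 (given above):
Generation 1:
____X__
__X__X_
__X__X_
___X___
_______
_______
_______
_______
Cell (0,4) differs: gen0=0 vs gen1=1 -> NOT a still life.

Answer: no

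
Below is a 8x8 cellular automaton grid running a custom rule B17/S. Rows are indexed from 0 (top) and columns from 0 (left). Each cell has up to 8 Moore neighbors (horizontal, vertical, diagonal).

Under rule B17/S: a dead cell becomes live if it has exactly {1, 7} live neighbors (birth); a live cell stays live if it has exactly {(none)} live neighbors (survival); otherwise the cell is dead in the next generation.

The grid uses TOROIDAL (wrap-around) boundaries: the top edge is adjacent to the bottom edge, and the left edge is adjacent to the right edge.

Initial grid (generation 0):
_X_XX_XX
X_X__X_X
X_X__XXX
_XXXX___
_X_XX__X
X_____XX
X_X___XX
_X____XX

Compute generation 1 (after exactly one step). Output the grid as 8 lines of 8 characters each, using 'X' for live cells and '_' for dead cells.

Simulating step by step:
Generation 0 (given above): 32 live cells
Generation 1: 2 live cells
(generation 1 grid is the final answer)

Answer: ________
______X_
________
________
________
________
___X____
________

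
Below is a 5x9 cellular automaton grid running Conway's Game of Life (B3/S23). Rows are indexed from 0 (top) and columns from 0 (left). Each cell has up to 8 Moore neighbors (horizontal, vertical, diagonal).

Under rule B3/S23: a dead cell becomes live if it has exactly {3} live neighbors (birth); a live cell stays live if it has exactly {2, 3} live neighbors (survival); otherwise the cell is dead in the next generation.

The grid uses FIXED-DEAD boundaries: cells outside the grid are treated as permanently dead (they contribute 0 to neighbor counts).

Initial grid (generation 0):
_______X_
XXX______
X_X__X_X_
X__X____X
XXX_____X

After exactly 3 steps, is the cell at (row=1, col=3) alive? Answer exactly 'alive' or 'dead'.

Simulating step by step:
Generation 0 (given above): 15 live cells
Generation 1: 14 live cells
_X_______
X_X___X__
X_XX_____
X__X___XX
XXX______
Generation 2: 13 live cells
_X_______
X_XX_____
X_XX___X_
X__X_____
XXX______
Generation 3: 11 live cells
_XX______
X__X_____
X___X____
X__X_____
XXX______

Cell (1,3) at generation 3: 1 -> alive

Answer: alive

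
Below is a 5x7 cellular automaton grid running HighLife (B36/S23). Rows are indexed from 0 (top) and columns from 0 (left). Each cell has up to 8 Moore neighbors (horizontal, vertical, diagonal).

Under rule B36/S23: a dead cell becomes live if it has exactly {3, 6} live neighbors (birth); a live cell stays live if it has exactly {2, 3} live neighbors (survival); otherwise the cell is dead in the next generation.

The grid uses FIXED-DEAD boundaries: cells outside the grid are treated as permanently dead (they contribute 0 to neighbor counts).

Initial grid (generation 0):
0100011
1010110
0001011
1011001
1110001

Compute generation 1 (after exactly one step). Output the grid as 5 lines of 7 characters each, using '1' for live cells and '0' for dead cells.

Simulating step by step:
Generation 0 (given above): 18 live cells
Generation 1: 15 live cells
(generation 1 grid is the final answer)

Answer: 0100111
0111000
0000001
1001101
1011000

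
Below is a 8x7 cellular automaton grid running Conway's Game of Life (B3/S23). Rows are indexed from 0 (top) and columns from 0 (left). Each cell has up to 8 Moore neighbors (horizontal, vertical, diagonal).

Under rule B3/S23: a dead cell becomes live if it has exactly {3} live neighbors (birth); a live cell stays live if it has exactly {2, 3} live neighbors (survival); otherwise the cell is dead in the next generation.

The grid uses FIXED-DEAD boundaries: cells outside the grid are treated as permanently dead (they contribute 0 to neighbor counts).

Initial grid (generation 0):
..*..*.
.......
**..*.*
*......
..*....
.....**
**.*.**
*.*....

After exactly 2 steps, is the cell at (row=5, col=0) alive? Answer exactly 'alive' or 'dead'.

Answer: alive

Derivation:
Simulating step by step:
Generation 0 (given above): 17 live cells
Generation 1: 18 live cells
.......
.*...*.
**.....
*......
.......
.**.***
***.***
*.*....
Generation 2: 19 live cells
.......
**.....
**.....
**.....
.*...*.
*.*.*.*
*...*.*
*.**.*.

Cell (5,0) at generation 2: 1 -> alive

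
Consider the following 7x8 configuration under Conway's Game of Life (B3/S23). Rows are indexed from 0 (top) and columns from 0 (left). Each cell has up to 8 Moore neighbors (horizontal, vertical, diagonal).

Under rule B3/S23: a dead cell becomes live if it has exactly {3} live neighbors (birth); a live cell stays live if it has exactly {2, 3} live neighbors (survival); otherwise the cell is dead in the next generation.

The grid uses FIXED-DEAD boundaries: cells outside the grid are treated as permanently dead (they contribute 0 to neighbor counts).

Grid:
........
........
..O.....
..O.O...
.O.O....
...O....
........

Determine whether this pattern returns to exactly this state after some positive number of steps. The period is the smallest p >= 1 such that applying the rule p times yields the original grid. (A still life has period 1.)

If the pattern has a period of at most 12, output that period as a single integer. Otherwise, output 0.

Simulating and comparing each generation to the original:
Gen 0 (original, given above): 6 live cells
Gen 1: 6 live cells, differs from original
Gen 2: 6 live cells, MATCHES original -> period = 2

Answer: 2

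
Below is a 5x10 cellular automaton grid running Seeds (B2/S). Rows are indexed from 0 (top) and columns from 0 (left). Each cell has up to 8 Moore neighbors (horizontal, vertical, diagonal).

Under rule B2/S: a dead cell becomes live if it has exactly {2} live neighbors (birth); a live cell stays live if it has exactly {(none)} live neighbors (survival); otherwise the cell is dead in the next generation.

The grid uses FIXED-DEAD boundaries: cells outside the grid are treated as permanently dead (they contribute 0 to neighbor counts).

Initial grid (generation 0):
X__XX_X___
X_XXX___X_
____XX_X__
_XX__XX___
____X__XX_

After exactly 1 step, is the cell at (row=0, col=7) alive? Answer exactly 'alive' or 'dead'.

Answer: alive

Derivation:
Simulating step by step:
Generation 0 (given above): 19 live cells
Generation 1: 6 live cells
_______X__
__________
X_______X_
__________
_XXX______

Cell (0,7) at generation 1: 1 -> alive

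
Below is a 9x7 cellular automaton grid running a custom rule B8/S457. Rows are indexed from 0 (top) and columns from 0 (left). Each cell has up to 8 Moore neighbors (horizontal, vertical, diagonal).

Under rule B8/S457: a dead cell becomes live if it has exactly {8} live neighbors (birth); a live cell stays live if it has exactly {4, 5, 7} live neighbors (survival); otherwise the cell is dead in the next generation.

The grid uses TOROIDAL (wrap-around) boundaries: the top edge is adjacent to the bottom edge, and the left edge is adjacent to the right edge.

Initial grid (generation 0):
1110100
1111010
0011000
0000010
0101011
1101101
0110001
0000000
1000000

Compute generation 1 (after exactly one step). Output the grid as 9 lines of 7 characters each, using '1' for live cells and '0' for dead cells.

Simulating step by step:
Generation 0 (given above): 25 live cells
Generation 1: 8 live cells
(generation 1 grid is the final answer)

Answer: 1010000
0001000
0010000
0000000
0000011
0100001
0000000
0000000
0000000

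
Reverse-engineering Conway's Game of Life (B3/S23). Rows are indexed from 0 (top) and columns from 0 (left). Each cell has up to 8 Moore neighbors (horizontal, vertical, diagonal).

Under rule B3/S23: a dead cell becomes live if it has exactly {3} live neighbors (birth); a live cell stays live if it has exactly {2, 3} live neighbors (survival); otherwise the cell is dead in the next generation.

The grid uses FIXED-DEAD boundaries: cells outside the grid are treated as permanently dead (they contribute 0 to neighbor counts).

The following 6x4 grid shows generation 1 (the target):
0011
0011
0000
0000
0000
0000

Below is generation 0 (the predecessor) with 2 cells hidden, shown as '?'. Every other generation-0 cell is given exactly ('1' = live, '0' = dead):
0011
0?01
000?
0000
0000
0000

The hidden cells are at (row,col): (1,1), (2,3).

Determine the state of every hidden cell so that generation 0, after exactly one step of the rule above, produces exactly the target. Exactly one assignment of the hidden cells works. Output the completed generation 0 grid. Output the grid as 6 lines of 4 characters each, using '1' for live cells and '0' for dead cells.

Answer: 0011
0001
0000
0000
0000
0000

Derivation:
Hidden generation-0 cells (in order): (1,1), (2,3).
A hidden cell only influences target cells in its own 3x3 neighborhood. Try each of the 2^2 = 4 assignments, step the completed generation 0 forward once under B3/S23, and compare with the target:
  (1,1)=0 (2,3)=0 -> step reproduces the target at every cell -> ACCEPT
  (1,1)=0 (2,3)=1 -> step gives (1,2)='0' but target has '1' -> reject
  (1,1)=1 (2,3)=0 -> step gives (1,2)='0' but target has '1' -> reject
  (1,1)=1 (2,3)=1 -> step gives (1,2)='0' but target has '1' -> reject
Unique solution: (1,1)=dead, (2,3)=dead.
Check: live-neighbor counts of every cell in the completed generation 0:
0122
0132
0011
0000
0000
0000
Applying B3/S23 to generation 0 with these counts gives:
0011
0011
0000
0000
0000
0000
which matches the target exactly.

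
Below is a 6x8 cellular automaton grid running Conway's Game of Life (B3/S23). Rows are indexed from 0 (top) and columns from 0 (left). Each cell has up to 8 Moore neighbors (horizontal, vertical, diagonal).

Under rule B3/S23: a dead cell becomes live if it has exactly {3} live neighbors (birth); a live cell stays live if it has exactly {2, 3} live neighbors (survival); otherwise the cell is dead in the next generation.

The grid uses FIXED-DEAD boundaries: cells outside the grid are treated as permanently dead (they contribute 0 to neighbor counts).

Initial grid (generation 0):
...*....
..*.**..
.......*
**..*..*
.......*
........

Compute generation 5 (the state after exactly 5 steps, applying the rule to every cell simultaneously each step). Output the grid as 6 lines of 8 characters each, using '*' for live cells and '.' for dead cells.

Answer: ....**..
..*****.
..**...*
.......*
......*.
........

Derivation:
Simulating step by step:
Generation 0 (given above): 10 live cells
Generation 1: 11 live cells
...**...
...**...
.*.****.
......**
........
........
Generation 2: 9 live cells
...**...
........
..**..**
....*.**
........
........
Generation 3: 10 live cells
........
..*.*...
...*.***
...*.***
........
........
Generation 4: 10 live cells
........
...****.
..**...*
.....*.*
......*.
........
Generation 5: 12 live cells
(generation 5 grid is the final answer)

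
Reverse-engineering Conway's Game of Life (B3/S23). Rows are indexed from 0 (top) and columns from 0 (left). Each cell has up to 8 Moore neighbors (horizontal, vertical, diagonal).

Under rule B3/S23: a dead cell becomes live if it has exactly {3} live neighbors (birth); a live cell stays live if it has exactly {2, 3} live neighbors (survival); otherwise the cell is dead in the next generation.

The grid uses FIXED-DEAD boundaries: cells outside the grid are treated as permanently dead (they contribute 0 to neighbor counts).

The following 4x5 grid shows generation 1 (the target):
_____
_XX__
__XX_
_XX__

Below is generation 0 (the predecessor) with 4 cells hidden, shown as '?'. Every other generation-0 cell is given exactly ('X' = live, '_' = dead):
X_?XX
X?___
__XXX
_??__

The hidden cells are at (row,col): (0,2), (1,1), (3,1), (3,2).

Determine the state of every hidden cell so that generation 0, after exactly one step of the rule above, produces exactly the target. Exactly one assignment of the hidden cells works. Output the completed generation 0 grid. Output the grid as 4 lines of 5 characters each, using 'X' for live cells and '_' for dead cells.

Answer: X__XX
X____
__XXX
_XX__

Derivation:
Hidden generation-0 cells (in order): (0,2), (1,1), (3,1), (3,2).
A hidden cell only influences target cells in its own 3x3 neighborhood. Try each of the 2^4 = 16 assignments, step the completed generation 0 forward once under B3/S23, and compare with the target:
  (0,2)=_ (1,1)=_ (3,1)=_ (3,2)=_ -> step gives (2,2)='_' but target has 'X' -> reject
  (0,2)=_ (1,1)=_ (3,1)=_ (3,2)=X -> step gives (2,1)='X' but target has '_' -> reject
  (0,2)=_ (1,1)=_ (3,1)=X (3,2)=_ -> step gives (2,1)='X' but target has '_' -> reject
  (0,2)=_ (1,1)=_ (3,1)=X (3,2)=X -> step reproduces the target at every cell -> ACCEPT
  (0,2)=_ (1,1)=X (3,1)=_ (3,2)=_ -> step gives (0,0)='X' but target has '_' -> reject
  (0,2)=_ (1,1)=X (3,1)=_ (3,2)=X -> step gives (0,0)='X' but target has '_' -> reject
  (0,2)=_ (1,1)=X (3,1)=X (3,2)=_ -> step gives (0,0)='X' but target has '_' -> reject
  (0,2)=_ (1,1)=X (3,1)=X (3,2)=X -> step gives (0,0)='X' but target has '_' -> reject
  (0,2)=X (1,1)=_ (3,1)=_ (3,2)=_ -> step gives (0,1)='X' but target has '_' -> reject
  (0,2)=X (1,1)=_ (3,1)=_ (3,2)=X -> step gives (0,1)='X' but target has '_' -> reject
  (0,2)=X (1,1)=_ (3,1)=X (3,2)=_ -> step gives (0,1)='X' but target has '_' -> reject
  (0,2)=X (1,1)=_ (3,1)=X (3,2)=X -> step gives (0,1)='X' but target has '_' -> reject
  (0,2)=X (1,1)=X (3,1)=_ (3,2)=_ -> step gives (0,0)='X' but target has '_' -> reject
  (0,2)=X (1,1)=X (3,1)=_ (3,2)=X -> step gives (0,0)='X' but target has '_' -> reject
  (0,2)=X (1,1)=X (3,1)=X (3,2)=_ -> step gives (0,0)='X' but target has '_' -> reject
  (0,2)=X (1,1)=X (3,1)=X (3,2)=X -> step gives (0,0)='X' but target has '_' -> reject
Unique solution: (0,2)=dead, (1,1)=dead, (3,1)=live, (3,2)=live.
Check: live-neighbor counts of every cell in the completed generation 0:
12111
13354
24331
12342
Applying B3/S23 to generation 0 with these counts gives:
_____
_XX__
__XX_
_XX__
which matches the target exactly.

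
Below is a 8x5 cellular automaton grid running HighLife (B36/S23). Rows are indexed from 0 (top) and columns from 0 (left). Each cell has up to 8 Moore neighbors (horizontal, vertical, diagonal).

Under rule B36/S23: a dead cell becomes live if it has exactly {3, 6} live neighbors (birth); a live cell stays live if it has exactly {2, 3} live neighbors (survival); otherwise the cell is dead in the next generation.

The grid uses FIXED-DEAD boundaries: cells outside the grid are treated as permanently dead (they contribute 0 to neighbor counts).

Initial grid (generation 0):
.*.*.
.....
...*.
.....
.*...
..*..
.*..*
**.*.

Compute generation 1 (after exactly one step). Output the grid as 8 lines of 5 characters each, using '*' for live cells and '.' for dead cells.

Simulating step by step:
Generation 0 (given above): 10 live cells
Generation 1: 9 live cells
(generation 1 grid is the final answer)

Answer: .....
..*..
.....
.....
.....
.**..
**.*.
***..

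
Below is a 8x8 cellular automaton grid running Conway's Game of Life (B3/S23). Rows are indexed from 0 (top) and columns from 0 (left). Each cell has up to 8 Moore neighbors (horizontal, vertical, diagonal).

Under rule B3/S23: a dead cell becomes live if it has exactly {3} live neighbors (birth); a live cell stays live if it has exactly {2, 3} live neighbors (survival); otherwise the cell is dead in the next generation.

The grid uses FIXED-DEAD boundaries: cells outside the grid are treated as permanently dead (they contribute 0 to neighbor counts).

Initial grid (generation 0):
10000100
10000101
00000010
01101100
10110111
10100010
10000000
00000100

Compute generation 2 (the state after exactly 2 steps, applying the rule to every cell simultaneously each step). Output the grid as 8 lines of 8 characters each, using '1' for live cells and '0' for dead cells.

Simulating step by step:
Generation 0 (given above): 21 live cells
Generation 1: 18 live cells
00000010
00000100
01001010
01101001
10000001
10110111
01000000
00000000
Generation 2: 25 live cells
(generation 2 grid is the final answer)

Answer: 00000000
00000110
01111010
11110111
10001101
10100011
01100010
00000000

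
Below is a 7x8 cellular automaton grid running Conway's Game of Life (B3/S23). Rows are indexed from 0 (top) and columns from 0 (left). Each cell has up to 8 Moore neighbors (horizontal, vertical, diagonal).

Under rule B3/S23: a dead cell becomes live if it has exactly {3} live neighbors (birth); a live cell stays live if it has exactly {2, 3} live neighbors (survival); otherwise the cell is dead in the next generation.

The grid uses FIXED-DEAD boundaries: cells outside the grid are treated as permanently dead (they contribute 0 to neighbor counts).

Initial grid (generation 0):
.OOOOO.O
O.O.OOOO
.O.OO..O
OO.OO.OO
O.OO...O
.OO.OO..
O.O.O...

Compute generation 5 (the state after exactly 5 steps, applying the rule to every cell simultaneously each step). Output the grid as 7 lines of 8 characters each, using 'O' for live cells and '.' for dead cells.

Simulating step by step:
Generation 0 (given above): 33 live cells
Generation 1: 17 live cells
.OO....O
O......O
........
O....OOO
O......O
O...OO..
..O.OO..
Generation 2: 17 live cells
.O......
.O......
.......O
......OO
OO..O..O
.O.OOOO.
...OOO..
Generation 3: 16 live cells
........
........
......OO
......OO
OOOOO..O
OO....O.
..OO..O.
Generation 4: 18 live cells
........
........
......OO
.OOO.O..
O.OO.O.O
O...OOOO
.OO.....
Generation 5: 15 live cells
(generation 5 grid is the final answer)

Answer: ........
........
..O...O.
.O.O.O.O
O......O
O...OO.O
.O...OO.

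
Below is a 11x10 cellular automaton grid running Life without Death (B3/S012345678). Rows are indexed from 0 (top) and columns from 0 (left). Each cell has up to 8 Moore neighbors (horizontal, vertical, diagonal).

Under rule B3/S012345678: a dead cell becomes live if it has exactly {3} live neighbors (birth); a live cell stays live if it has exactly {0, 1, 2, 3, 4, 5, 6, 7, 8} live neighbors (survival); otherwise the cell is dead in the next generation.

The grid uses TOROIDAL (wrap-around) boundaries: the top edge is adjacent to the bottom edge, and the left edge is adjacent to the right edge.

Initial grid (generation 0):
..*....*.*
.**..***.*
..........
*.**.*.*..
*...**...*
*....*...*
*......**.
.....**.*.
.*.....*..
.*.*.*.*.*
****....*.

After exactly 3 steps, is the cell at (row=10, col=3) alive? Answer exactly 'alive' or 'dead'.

Simulating step by step:
Generation 0 (given above): 39 live cells
Generation 1: 65 live cells
..*....*.*
***..***.*
*..***.**.
****.***.*
*..***..**
**..***..*
*....*.**.
.....**.**
***.**.*..
.*.*****.*
*****.***.
Generation 2: 68 live cells
..*.*..*.*
***..***.*
*..***.**.
****.***.*
*..***..**
**.****..*
**...*.**.
.....**.**
***.**.*..
.*.*****.*
*****.***.
Generation 3: 70 live cells
..*.*..*.*
***..***.*
*..***.**.
****.***.*
*..***..**
**.****..*
***..*.**.
..*..**.**
***.**.*..
.*.*****.*
*****.***.

Cell (10,3) at generation 3: 1 -> alive

Answer: alive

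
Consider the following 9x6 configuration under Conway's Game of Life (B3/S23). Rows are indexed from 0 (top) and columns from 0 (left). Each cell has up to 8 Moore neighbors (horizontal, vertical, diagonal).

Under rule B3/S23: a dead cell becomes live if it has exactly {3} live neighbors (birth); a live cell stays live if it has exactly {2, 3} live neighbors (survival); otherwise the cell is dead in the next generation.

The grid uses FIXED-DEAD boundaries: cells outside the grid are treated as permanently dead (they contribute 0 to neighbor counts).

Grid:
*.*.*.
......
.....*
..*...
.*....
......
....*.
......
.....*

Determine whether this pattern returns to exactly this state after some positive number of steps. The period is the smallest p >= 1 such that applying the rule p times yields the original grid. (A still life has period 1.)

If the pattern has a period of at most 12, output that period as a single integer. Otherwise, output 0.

Simulating and comparing each generation to the original:
Gen 0 (original, given above): 8 live cells
Gen 1: 0 live cells, differs from original
Gen 2: 0 live cells, differs from original
Gen 3: 0 live cells, differs from original
Gen 4: 0 live cells, differs from original
Gen 5: 0 live cells, differs from original
Gen 6: 0 live cells, differs from original
Gen 7: 0 live cells, differs from original
Gen 8: 0 live cells, differs from original
Gen 9: 0 live cells, differs from original
Gen 10: 0 live cells, differs from original
Gen 11: 0 live cells, differs from original
Gen 12: 0 live cells, differs from original
No period found within 12 steps.

Answer: 0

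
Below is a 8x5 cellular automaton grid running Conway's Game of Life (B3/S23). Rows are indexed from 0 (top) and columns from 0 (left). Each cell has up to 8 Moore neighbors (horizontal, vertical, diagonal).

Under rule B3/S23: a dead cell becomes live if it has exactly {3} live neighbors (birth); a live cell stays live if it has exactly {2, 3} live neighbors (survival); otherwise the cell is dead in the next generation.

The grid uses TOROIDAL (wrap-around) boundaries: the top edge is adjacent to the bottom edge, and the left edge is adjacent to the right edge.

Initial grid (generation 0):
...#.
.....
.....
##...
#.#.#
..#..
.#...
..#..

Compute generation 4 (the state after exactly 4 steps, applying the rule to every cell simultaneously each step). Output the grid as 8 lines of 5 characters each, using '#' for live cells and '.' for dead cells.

Answer: .....
.....
.....
###..
.....
.....
.....
.....

Derivation:
Simulating step by step:
Generation 0 (given above): 9 live cells
Generation 1: 13 live cells
.....
.....
.....
##..#
#.###
#.##.
.##..
..#..
Generation 2: 6 live cells
.....
.....
#....
.##..
.....
#....
.....
.##..
Generation 3: 4 live cells
.....
.....
.#...
.#...
.#...
.....
.#...
.....
Generation 4: 3 live cells
(generation 4 grid is the final answer)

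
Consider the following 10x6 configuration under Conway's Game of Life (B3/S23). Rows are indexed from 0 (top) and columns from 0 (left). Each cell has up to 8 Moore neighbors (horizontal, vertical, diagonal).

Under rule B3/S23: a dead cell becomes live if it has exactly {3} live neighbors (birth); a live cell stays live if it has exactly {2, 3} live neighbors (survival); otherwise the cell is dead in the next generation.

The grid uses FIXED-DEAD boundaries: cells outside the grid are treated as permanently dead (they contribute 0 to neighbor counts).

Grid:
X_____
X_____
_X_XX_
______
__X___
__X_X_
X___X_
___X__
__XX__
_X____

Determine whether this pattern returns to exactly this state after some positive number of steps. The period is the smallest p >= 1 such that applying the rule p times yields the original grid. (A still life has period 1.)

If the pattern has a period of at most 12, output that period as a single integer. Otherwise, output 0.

Simulating and comparing each generation to the original:
Gen 0 (original, given above): 14 live cells
Gen 1: 13 live cells, differs from original
Gen 2: 13 live cells, differs from original
Gen 3: 16 live cells, differs from original
Gen 4: 22 live cells, differs from original
Gen 5: 12 live cells, differs from original
Gen 6: 11 live cells, differs from original
Gen 7: 10 live cells, differs from original
Gen 8: 9 live cells, differs from original
Gen 9: 7 live cells, differs from original
Gen 10: 7 live cells, differs from original
Gen 11: 7 live cells, differs from original
Gen 12: 7 live cells, differs from original
No period found within 12 steps.

Answer: 0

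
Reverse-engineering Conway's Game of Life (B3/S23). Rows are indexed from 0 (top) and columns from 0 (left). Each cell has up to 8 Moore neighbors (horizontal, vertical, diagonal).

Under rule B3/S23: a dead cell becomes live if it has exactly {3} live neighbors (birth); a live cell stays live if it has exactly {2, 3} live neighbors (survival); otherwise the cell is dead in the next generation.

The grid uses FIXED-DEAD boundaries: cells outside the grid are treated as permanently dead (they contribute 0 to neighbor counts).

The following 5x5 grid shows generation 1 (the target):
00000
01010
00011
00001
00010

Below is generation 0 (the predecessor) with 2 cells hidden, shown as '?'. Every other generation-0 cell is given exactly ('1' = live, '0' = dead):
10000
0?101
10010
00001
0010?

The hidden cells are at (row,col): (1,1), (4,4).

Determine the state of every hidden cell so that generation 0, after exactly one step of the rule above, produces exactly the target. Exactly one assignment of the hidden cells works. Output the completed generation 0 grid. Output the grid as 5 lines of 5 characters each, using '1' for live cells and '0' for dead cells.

Answer: 10000
00101
10010
00001
00101

Derivation:
Hidden generation-0 cells (in order): (1,1), (4,4).
A hidden cell only influences target cells in its own 3x3 neighborhood. Try each of the 2^2 = 4 assignments, step the completed generation 0 forward once under B3/S23, and compare with the target:
  (1,1)=0 (4,4)=0 -> step gives (3,3)='1' but target has '0' -> reject
  (1,1)=0 (4,4)=1 -> step reproduces the target at every cell -> ACCEPT
  (1,1)=1 (4,4)=0 -> step gives (0,1)='1' but target has '0' -> reject
  (1,1)=1 (4,4)=1 -> step gives (0,1)='1' but target has '0' -> reject
Unique solution: (1,1)=dead, (4,4)=live.
Check: live-neighbor counts of every cell in the completed generation 0:
02121
23131
02233
12242
01031
Applying B3/S23 to generation 0 with these counts gives:
00000
01010
00011
00001
00010
which matches the target exactly.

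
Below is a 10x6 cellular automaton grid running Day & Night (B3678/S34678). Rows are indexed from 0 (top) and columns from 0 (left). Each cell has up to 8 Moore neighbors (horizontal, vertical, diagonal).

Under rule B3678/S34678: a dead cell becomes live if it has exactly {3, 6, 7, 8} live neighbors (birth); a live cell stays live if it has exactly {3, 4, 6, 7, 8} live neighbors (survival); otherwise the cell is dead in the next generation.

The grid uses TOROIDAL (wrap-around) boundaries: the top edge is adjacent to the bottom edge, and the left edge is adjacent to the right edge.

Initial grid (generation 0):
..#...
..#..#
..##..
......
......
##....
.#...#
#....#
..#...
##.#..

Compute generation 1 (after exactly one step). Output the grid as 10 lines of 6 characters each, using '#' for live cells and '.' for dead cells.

Answer: #.##..
.##...
......
......
......
#.....
##...#
##....
.....#
.#....

Derivation:
Simulating step by step:
Generation 0 (given above): 15 live cells
Generation 1: 13 live cells
(generation 1 grid is the final answer)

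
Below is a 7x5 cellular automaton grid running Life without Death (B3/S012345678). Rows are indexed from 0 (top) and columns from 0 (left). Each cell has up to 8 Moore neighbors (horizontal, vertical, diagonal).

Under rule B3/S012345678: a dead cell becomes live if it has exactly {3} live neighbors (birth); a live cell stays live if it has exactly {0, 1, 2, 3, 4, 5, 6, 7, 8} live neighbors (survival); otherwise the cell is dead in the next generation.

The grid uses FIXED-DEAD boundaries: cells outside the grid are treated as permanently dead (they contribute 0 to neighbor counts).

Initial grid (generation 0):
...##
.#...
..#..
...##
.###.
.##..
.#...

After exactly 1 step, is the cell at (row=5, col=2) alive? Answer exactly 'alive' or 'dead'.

Answer: alive

Derivation:
Simulating step by step:
Generation 0 (given above): 12 live cells
Generation 1: 20 live cells
...##
.###.
..##.
.#.##
.####
####.
.##..

Cell (5,2) at generation 1: 1 -> alive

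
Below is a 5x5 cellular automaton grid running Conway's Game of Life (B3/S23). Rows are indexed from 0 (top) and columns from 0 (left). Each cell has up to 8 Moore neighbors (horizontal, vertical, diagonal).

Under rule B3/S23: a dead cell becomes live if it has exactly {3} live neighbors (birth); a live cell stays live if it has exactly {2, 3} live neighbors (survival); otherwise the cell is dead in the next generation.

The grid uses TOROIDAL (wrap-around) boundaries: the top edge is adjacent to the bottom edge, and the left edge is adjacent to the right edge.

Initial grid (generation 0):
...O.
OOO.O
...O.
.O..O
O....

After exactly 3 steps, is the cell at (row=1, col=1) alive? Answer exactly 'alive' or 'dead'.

Simulating step by step:
Generation 0 (given above): 9 live cells
Generation 1: 11 live cells
..OO.
OOO.O
...O.
O...O
O...O
Generation 2: 10 live cells
..O..
OO..O
..OO.
O..O.
OO...
Generation 3: 13 live cells
..O.O
OO..O
..OO.
O..O.
OOO.O

Cell (1,1) at generation 3: 1 -> alive

Answer: alive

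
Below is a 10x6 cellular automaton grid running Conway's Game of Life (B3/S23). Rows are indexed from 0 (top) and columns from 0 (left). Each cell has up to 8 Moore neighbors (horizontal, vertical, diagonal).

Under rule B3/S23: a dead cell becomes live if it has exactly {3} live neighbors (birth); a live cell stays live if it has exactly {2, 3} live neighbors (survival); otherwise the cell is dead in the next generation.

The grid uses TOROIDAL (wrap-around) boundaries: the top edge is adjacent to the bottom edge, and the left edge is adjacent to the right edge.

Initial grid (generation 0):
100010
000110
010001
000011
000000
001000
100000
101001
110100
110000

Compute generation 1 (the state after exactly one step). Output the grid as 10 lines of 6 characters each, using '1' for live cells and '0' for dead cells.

Answer: 110110
100110
100101
100011
000000
000000
100001
001001
000000
001000

Derivation:
Simulating step by step:
Generation 0 (given above): 18 live cells
Generation 1: 18 live cells
(generation 1 grid is the final answer)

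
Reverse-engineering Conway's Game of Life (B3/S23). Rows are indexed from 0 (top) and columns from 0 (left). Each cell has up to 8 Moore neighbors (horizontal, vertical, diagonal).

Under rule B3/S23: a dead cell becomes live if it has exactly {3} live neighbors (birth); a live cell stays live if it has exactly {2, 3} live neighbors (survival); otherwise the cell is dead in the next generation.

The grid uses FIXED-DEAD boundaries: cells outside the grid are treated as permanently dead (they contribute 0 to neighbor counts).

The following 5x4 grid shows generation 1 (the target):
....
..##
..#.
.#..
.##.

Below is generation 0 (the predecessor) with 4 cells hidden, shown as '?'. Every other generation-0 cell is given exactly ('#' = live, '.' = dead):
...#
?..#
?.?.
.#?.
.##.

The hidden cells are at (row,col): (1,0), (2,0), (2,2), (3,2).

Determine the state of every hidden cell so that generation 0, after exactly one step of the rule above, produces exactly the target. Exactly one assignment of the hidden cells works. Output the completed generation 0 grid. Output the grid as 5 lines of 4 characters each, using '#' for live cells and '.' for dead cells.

Hidden generation-0 cells (in order): (1,0), (2,0), (2,2), (3,2).
A hidden cell only influences target cells in its own 3x3 neighborhood. Try each of the 2^4 = 16 assignments, step the completed generation 0 forward once under B3/S23, and compare with the target:
  (1,0)=. (2,0)=. (2,2)=. (3,2)=. -> step gives (1,2)='.' but target has '#' -> reject
  (1,0)=. (2,0)=. (2,2)=. (3,2)=# -> step gives (1,2)='.' but target has '#' -> reject
  (1,0)=. (2,0)=. (2,2)=# (3,2)=. -> step reproduces the target at every cell -> ACCEPT
  (1,0)=. (2,0)=. (2,2)=# (3,2)=# -> step gives (2,1)='#' but target has '.' -> reject
  (1,0)=. (2,0)=# (2,2)=. (3,2)=. -> step gives (1,2)='.' but target has '#' -> reject
  (1,0)=. (2,0)=# (2,2)=. (3,2)=# -> step gives (1,2)='.' but target has '#' -> reject
  (1,0)=. (2,0)=# (2,2)=# (3,2)=. -> step gives (2,1)='#' but target has '.' -> reject
  (1,0)=. (2,0)=# (2,2)=# (3,2)=# -> step gives (2,3)='#' but target has '.' -> reject
  (1,0)=# (2,0)=. (2,2)=. (3,2)=. -> step gives (1,2)='.' but target has '#' -> reject
  (1,0)=# (2,0)=. (2,2)=. (3,2)=# -> step gives (1,2)='.' but target has '#' -> reject
  (1,0)=# (2,0)=. (2,2)=# (3,2)=. -> step gives (2,1)='#' but target has '.' -> reject
  (1,0)=# (2,0)=. (2,2)=# (3,2)=# -> step gives (2,3)='#' but target has '.' -> reject
  (1,0)=# (2,0)=# (2,2)=. (3,2)=. -> step gives (1,2)='.' but target has '#' -> reject
  (1,0)=# (2,0)=# (2,2)=. (3,2)=# -> step gives (1,2)='.' but target has '#' -> reject
  (1,0)=# (2,0)=# (2,2)=# (3,2)=. -> step gives (1,1)='#' but target has '.' -> reject
  (1,0)=# (2,0)=# (2,2)=# (3,2)=# -> step gives (1,1)='#' but target has '.' -> reject
Unique solution: (1,0)=dead, (2,0)=dead, (2,2)=live, (3,2)=dead.
Check: live-neighbor counts of every cell in the completed generation 0:
0021
0132
1222
2342
2221
Applying B3/S23 to generation 0 with these counts gives:
....
..##
..#.
.#..
.##.
which matches the target exactly.

Answer: ...#
...#
..#.
.#..
.##.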